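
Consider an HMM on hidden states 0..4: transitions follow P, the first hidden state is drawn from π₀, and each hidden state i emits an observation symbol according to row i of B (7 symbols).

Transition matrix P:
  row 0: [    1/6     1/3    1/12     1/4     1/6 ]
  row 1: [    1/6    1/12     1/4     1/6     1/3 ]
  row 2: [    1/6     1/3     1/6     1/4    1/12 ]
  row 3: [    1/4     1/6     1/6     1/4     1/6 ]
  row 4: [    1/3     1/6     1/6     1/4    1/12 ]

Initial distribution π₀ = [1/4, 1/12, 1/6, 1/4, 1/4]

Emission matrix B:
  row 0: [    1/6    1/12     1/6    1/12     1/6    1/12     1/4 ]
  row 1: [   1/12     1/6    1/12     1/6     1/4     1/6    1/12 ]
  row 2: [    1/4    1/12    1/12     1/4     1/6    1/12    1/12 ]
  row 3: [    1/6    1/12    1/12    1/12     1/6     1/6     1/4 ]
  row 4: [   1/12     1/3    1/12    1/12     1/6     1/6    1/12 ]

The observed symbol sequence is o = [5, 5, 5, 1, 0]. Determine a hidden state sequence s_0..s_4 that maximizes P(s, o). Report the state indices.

t=0: δ = [2.083e-02, 1.389e-02, 1.389e-02, 4.167e-02, 4.167e-02]  (obs o_0=5)
t=1: δ = [1.157e-03, 1.157e-03, 5.787e-04, 1.736e-03, 1.157e-03]  ψ = [4, 0, 3, 3, 3]  (obs o_1=5)
t=2: δ = [3.617e-05, 6.430e-05, 2.411e-05, 7.234e-05, 6.430e-05]  ψ = [3, 0, 1, 3, 1]  (obs o_2=5)
t=3: δ = [1.786e-06, 2.009e-06, 1.340e-06, 1.507e-06, 7.144e-06]  ψ = [4, 0, 1, 3, 1]  (obs o_3=1)
t=4: δ = [3.969e-07, 9.923e-08, 2.977e-07, 2.977e-07, 5.582e-08]  ψ = [4, 4, 4, 4, 1]  (obs o_4=0)
backtrack: best end state = 0; path = [4, 0, 1, 4, 0]

path = [4, 0, 1, 4, 0]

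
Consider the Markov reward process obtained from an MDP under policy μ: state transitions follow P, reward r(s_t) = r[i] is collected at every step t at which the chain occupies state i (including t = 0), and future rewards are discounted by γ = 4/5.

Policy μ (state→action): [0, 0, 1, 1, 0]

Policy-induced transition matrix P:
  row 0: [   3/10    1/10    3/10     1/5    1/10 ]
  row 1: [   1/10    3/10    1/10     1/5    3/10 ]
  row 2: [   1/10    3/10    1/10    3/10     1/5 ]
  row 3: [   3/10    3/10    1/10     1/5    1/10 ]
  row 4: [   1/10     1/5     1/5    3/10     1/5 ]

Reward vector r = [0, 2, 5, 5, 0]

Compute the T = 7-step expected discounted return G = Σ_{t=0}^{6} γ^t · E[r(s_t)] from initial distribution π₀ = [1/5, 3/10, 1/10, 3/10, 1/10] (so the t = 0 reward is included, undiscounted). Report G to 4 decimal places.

G = 9.7204

t=0: π = [0.2000, 0.3000, 0.1000, 0.3000, 0.1000], E[r] = 2.6000, γ^t·E[r] = 2.600000, running G = 2.600000
t=1: π = [0.2000, 0.2500, 0.1500, 0.2200, 0.1800], E[r] = 2.3500, γ^t·E[r] = 1.880000, running G = 4.480000
t=2: π = [0.1840, 0.2420, 0.1580, 0.2330, 0.1830], E[r] = 2.4390, γ^t·E[r] = 1.560960, running G = 6.040960
t=3: π = [0.1834, 0.2449, 0.1551, 0.2341, 0.1825], E[r] = 2.4358, γ^t·E[r] = 1.247130, running G = 7.288090
t=4: π = [0.1835, 0.2451, 0.1549, 0.2338, 0.1827], E[r] = 2.4336, γ^t·E[r] = 0.996798, running G = 8.284888
t=5: π = [0.1835, 0.2450, 0.1550, 0.2338, 0.1828], E[r] = 2.4338, γ^t·E[r] = 0.797493, running G = 9.082382
t=6: π = [0.1834, 0.2450, 0.1550, 0.2338, 0.1828], E[r] = 2.4338, γ^t·E[r] = 0.638002, running G = 9.720383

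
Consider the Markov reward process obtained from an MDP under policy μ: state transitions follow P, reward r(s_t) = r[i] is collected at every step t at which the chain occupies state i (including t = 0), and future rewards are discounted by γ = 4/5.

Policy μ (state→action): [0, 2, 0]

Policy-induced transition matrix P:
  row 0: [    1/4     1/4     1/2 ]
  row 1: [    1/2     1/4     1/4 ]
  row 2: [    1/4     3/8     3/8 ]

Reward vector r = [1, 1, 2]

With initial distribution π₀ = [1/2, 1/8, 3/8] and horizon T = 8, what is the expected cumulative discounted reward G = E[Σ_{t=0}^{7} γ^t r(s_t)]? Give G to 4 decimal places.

G = 5.7634

t=0: π = [0.5000, 0.1250, 0.3750], E[r] = 1.3750, γ^t·E[r] = 1.375000, running G = 1.375000
t=1: π = [0.2813, 0.2969, 0.4219], E[r] = 1.4219, γ^t·E[r] = 1.137500, running G = 2.512500
t=2: π = [0.3242, 0.3027, 0.3730], E[r] = 1.3730, γ^t·E[r] = 0.878750, running G = 3.391250
t=3: π = [0.3257, 0.2966, 0.3777], E[r] = 1.3777, γ^t·E[r] = 0.705375, running G = 4.096625
t=4: π = [0.3242, 0.2972, 0.3786], E[r] = 1.3786, γ^t·E[r] = 0.564688, running G = 4.661313
t=5: π = [0.3243, 0.2973, 0.3784], E[r] = 1.3784, γ^t·E[r] = 0.451664, running G = 5.112976
t=6: π = [0.3243, 0.2973, 0.3784], E[r] = 1.3784, γ^t·E[r] = 0.361332, running G = 5.474308
t=7: π = [0.3243, 0.2973, 0.3784], E[r] = 1.3784, γ^t·E[r] = 0.289067, running G = 5.763375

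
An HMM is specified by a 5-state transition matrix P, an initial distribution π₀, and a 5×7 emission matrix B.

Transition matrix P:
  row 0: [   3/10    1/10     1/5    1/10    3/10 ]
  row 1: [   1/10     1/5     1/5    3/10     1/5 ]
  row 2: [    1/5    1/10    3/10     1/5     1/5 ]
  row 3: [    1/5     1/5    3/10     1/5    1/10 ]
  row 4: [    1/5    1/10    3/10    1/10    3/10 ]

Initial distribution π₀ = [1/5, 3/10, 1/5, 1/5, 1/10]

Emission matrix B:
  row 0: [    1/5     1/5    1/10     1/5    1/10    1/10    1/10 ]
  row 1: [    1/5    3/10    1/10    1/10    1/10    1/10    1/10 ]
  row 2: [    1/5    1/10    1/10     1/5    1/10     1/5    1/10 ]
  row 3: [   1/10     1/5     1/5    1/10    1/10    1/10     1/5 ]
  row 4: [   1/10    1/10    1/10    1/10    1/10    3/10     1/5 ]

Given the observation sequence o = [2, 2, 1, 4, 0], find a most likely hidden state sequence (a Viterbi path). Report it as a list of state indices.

path = [1, 3, 1, 3, 2]

t=0: δ = [2.000e-02, 3.000e-02, 2.000e-02, 4.000e-02, 1.000e-02]  (obs o_0=2)
t=1: δ = [8.000e-04, 8.000e-04, 1.200e-03, 1.800e-03, 6.000e-04]  ψ = [3, 3, 3, 1, 0]  (obs o_1=2)
t=2: δ = [7.200e-05, 1.080e-04, 5.400e-05, 7.200e-05, 2.400e-05]  ψ = [3, 3, 3, 3, 0]  (obs o_2=1)
t=3: δ = [2.160e-06, 2.160e-06, 2.160e-06, 3.240e-06, 2.160e-06]  ψ = [0, 1, 1, 1, 0]  (obs o_3=4)
t=4: δ = [1.296e-07, 1.296e-07, 1.944e-07, 6.480e-08, 6.480e-08]  ψ = [0, 3, 3, 1, 0]  (obs o_4=0)
backtrack: best end state = 2; path = [1, 3, 1, 3, 2]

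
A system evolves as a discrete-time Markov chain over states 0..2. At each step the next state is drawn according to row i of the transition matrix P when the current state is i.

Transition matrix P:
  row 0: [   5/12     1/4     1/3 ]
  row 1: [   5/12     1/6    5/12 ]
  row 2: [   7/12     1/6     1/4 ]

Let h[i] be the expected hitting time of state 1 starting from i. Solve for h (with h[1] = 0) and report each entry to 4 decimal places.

First-step conditioning: h[1] = 0; for i ≠ 1, h[i] = 1 + Σ_k P[i][k]·h[k].
  h[0] = 1 + 5/12·h[0] + 1/3·h[2]
  h[2] = 1 + 7/12·h[0] + 1/4·h[2]
Solving the 2×2 linear system over states ≠ 1 gives exactly h = [156/35, 0, 24/5] (h[1] = 0 is the target).

h = [4.4571, 0.0000, 4.8000]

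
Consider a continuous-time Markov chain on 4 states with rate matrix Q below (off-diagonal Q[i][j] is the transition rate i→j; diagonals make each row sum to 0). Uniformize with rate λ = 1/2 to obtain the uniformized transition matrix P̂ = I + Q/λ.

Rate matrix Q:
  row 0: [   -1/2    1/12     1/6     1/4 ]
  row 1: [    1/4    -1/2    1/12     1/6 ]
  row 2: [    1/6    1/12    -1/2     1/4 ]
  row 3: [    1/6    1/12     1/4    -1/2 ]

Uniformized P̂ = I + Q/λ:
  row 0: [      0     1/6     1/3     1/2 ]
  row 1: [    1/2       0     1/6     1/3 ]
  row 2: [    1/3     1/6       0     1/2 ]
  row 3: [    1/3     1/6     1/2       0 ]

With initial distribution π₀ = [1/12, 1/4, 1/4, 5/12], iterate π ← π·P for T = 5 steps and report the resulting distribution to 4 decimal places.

t=0: π = [0.0833, 0.2500, 0.2500, 0.4167]
t=1: π = [0.3472, 0.1250, 0.2778, 0.2500]
t=2: π = [0.2384, 0.1458, 0.2616, 0.3542]
t=3: π = [0.2782, 0.1424, 0.2809, 0.2986]
t=4: π = [0.2643, 0.1429, 0.2658, 0.3270]
t=5: π = [0.2690, 0.1428, 0.2754, 0.3127]

π = [0.2690, 0.1428, 0.2754, 0.3127]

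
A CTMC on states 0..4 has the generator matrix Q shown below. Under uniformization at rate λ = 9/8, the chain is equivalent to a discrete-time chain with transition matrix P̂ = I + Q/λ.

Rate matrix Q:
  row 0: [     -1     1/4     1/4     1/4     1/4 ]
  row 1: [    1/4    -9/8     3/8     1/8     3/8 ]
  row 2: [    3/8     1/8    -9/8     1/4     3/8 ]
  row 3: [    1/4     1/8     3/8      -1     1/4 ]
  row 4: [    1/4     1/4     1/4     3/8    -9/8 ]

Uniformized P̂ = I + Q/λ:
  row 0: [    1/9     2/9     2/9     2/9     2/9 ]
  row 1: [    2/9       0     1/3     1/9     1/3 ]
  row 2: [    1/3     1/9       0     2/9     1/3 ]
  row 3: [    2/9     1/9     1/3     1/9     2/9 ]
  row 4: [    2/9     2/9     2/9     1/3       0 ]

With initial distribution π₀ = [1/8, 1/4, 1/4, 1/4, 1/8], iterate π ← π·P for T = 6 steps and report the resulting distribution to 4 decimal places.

π = [0.2214, 0.1435, 0.2136, 0.2071, 0.2144]

t=0: π = [0.1250, 0.2500, 0.2500, 0.2500, 0.1250]
t=1: π = [0.2361, 0.1111, 0.2222, 0.1806, 0.2500]
t=2: π = [0.2207, 0.1528, 0.2052, 0.2176, 0.2037]
t=3: π = [0.2205, 0.1413, 0.2178, 0.2037, 0.2167]
t=4: π = [0.2219, 0.1440, 0.2122, 0.2080, 0.2140]
t=5: π = [0.2211, 0.1435, 0.2142, 0.2069, 0.2143]
t=6: π = [0.2214, 0.1435, 0.2136, 0.2071, 0.2144]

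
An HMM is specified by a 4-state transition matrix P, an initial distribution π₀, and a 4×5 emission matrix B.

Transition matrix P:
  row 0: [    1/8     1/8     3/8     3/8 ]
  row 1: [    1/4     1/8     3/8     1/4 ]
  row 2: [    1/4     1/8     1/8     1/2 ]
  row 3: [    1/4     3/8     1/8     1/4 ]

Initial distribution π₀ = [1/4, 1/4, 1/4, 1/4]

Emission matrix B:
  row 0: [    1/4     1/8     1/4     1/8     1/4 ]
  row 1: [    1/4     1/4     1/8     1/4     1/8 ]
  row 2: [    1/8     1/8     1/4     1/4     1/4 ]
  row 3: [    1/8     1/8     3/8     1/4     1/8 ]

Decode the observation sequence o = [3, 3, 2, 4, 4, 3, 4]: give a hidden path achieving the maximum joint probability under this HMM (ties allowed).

t=0: δ = [3.125e-02, 6.250e-02, 6.250e-02, 6.250e-02]  (obs o_0=3)
t=1: δ = [1.953e-03, 5.859e-03, 5.859e-03, 7.812e-03]  ψ = [1, 3, 1, 2]  (obs o_1=3)
t=2: δ = [4.883e-04, 3.662e-04, 5.493e-04, 1.099e-03]  ψ = [3, 3, 1, 2]  (obs o_2=2)
t=3: δ = [6.866e-05, 5.150e-05, 4.578e-05, 3.433e-05]  ψ = [3, 3, 0, 2]  (obs o_3=4)
t=4: δ = [3.219e-06, 1.609e-06, 6.437e-06, 3.219e-06]  ψ = [1, 3, 0, 0]  (obs o_4=4)
t=5: δ = [2.012e-07, 3.017e-07, 3.017e-07, 8.047e-07]  ψ = [2, 3, 0, 2]  (obs o_5=3)
t=6: δ = [5.029e-08, 3.772e-08, 2.829e-08, 2.515e-08]  ψ = [3, 3, 1, 3]  (obs o_6=4)
backtrack: best end state = 0; path = [1, 2, 3, 0, 2, 3, 0]

path = [1, 2, 3, 0, 2, 3, 0]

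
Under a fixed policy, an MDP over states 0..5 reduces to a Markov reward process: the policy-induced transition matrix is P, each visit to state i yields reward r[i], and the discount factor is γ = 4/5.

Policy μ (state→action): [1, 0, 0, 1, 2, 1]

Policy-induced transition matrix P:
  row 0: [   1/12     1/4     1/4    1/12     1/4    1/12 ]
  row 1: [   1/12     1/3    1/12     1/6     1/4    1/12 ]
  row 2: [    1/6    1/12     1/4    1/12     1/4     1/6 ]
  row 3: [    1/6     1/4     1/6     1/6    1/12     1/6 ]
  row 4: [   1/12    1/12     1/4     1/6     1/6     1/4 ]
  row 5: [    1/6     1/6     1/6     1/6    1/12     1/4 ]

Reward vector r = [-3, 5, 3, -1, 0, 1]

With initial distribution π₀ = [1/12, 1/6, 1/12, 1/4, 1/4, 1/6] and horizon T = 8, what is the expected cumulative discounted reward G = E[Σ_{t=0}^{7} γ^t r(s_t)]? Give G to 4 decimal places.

t=0: π = [0.0833, 0.1667, 0.0833, 0.2500, 0.2500, 0.1667], E[r] = 0.7500, γ^t·E[r] = 0.750000, running G = 0.750000
t=1: π = [0.1250, 0.1944, 0.1875, 0.1528, 0.1597, 0.1806], E[r] = 1.1875, γ^t·E[r] = 0.950000, running G = 1.700000
t=2: π = [0.1267, 0.1933, 0.1898, 0.1406, 0.1811, 0.1684], E[r] = 1.1834, γ^t·E[r] = 0.757407, running G = 2.457407
t=3: π = [0.1249, 0.1902, 0.1920, 0.1403, 0.1834, 0.1691], E[r] = 1.1815, γ^t·E[r] = 0.604914, running G = 3.062321
t=4: π = [0.1251, 0.1892, 0.1925, 0.1403, 0.1831, 0.1698], E[r] = 1.1776, γ^t·E[r] = 0.482356, running G = 3.544677
t=5: π = [0.1252, 0.1890, 0.1926, 0.1402, 0.1831, 0.1699], E[r] = 1.1770, γ^t·E[r] = 0.385676, running G = 3.930352
t=6: π = [0.1252, 0.1890, 0.1927, 0.1402, 0.1831, 0.1699], E[r] = 1.1769, γ^t·E[r] = 0.308517, running G = 4.238869
t=7: π = [0.1252, 0.1890, 0.1927, 0.1402, 0.1831, 0.1699], E[r] = 1.1769, γ^t·E[r] = 0.246809, running G = 4.485678

G = 4.4857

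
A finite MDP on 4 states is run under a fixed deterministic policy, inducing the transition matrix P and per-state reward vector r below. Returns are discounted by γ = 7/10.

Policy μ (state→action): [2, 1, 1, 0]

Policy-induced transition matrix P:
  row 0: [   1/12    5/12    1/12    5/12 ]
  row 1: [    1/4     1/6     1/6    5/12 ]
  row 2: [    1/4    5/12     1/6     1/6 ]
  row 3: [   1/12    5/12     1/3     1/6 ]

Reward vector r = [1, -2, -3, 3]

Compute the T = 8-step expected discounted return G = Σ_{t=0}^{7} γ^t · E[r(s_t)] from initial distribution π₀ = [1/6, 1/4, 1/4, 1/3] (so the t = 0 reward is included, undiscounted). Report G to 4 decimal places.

G = -0.6300

t=0: π = [0.1667, 0.2500, 0.2500, 0.3333], E[r] = -0.0833, γ^t·E[r] = -0.083333, running G = -0.083333
t=1: π = [0.1667, 0.3542, 0.2083, 0.2708], E[r] = -0.3542, γ^t·E[r] = -0.247917, running G = -0.331250
t=2: π = [0.1771, 0.3281, 0.1979, 0.2969], E[r] = -0.1823, γ^t·E[r] = -0.089323, running G = -0.420573
t=3: π = [0.1710, 0.3346, 0.2014, 0.2930], E[r] = -0.2235, γ^t·E[r] = -0.076669, running G = -0.497242
t=4: π = [0.1727, 0.3330, 0.2012, 0.2931], E[r] = -0.2178, γ^t·E[r] = -0.052305, running G = -0.549547
t=5: π = [0.1724, 0.3334, 0.2011, 0.2931], E[r] = -0.2186, γ^t·E[r] = -0.036734, running G = -0.586281
t=6: π = [0.1724, 0.3333, 0.2011, 0.2931], E[r] = -0.2183, γ^t·E[r] = -0.025684, running G = -0.611965
t=7: π = [0.1724, 0.3333, 0.2012, 0.2931], E[r] = -0.2184, γ^t·E[r] = -0.017987, running G = -0.629952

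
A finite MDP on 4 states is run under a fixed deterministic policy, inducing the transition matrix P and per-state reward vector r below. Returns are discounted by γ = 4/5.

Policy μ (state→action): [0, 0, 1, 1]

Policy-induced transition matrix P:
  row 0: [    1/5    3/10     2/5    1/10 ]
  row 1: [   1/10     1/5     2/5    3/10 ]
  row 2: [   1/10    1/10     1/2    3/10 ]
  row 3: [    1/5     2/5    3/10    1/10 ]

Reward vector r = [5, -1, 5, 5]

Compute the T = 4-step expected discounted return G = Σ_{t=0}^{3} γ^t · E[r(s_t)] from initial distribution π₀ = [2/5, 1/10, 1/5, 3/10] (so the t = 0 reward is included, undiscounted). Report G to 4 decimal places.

G = 11.3405

t=0: π = [0.4000, 0.1000, 0.2000, 0.3000], E[r] = 4.4000, γ^t·E[r] = 4.400000, running G = 4.400000
t=1: π = [0.1700, 0.2800, 0.3900, 0.1600], E[r] = 3.3200, γ^t·E[r] = 2.656000, running G = 7.056000
t=2: π = [0.1330, 0.2100, 0.4230, 0.2340], E[r] = 3.7400, γ^t·E[r] = 2.393600, running G = 9.449600
t=3: π = [0.1367, 0.2178, 0.4189, 0.2266], E[r] = 3.6932, γ^t·E[r] = 1.890918, running G = 11.340518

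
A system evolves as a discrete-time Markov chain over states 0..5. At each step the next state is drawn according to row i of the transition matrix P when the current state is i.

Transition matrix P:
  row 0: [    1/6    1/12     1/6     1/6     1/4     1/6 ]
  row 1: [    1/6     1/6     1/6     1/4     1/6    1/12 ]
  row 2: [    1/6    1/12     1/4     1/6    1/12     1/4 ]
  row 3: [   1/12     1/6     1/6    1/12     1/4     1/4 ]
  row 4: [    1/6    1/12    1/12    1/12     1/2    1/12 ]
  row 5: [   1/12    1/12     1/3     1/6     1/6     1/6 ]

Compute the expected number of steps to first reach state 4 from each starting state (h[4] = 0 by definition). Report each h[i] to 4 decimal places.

h = [5.2806, 5.7125, 6.2961, 5.3607, 0.0000, 5.8899]

First-step conditioning: h[4] = 0; for i ≠ 4, h[i] = 1 + Σ_k P[i][k]·h[k].
  h[0] = 1 + 1/6·h[0] + 1/12·h[1] + 1/6·h[2] + 1/6·h[3] + 1/6·h[5]
  h[1] = 1 + 1/6·h[0] + 1/6·h[1] + 1/6·h[2] + 1/4·h[3] + 1/12·h[5]
  h[2] = 1 + 1/6·h[0] + 1/12·h[1] + 1/4·h[2] + 1/6·h[3] + 1/4·h[5]
  h[3] = 1 + 1/12·h[0] + 1/6·h[1] + 1/6·h[2] + 1/12·h[3] + 1/4·h[5]
  h[5] = 1 + 1/12·h[0] + 1/12·h[1] + 1/3·h[2] + 1/6·h[3] + 1/6·h[5]
Solving the 5×5 linear system over states ≠ 4 gives exactly h = [22152/4195, 23964/4195, 26412/4195, 22488/4195, 0, 24708/4195] (h[4] = 0 is the target).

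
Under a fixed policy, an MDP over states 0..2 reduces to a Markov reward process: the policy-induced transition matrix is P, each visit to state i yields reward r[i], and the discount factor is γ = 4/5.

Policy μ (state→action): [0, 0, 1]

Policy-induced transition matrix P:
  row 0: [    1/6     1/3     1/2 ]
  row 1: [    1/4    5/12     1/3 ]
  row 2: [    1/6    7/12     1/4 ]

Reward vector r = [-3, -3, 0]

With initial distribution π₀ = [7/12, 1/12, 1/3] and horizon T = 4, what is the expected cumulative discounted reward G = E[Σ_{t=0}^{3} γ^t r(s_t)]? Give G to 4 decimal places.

t=0: π = [0.5833, 0.0833, 0.3333], E[r] = -2.0000, γ^t·E[r] = -2.000000, running G = -2.000000
t=1: π = [0.1736, 0.4236, 0.4028], E[r] = -1.7917, γ^t·E[r] = -1.433333, running G = -3.433333
t=2: π = [0.2020, 0.4693, 0.3287], E[r] = -2.0139, γ^t·E[r] = -1.288889, running G = -4.722222
t=3: π = [0.2058, 0.4546, 0.3396], E[r] = -1.9812, γ^t·E[r] = -1.014370, running G = -5.736593

G = -5.7366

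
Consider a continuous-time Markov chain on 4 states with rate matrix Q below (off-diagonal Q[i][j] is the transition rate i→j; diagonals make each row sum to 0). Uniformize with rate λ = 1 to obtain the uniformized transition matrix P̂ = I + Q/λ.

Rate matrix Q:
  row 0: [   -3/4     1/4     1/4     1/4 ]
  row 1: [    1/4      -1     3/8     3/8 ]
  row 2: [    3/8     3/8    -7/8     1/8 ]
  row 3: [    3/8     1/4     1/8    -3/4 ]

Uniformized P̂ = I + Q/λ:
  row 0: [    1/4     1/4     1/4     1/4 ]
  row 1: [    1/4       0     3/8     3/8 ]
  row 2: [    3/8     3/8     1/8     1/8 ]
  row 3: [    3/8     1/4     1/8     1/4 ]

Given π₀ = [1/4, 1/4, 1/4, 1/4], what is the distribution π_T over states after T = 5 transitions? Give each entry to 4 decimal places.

t=0: π = [0.2500, 0.2500, 0.2500, 0.2500]
t=1: π = [0.3125, 0.2188, 0.2188, 0.2500]
t=2: π = [0.3086, 0.2227, 0.2188, 0.2500]
t=3: π = [0.3086, 0.2217, 0.2192, 0.2505]
t=4: π = [0.3087, 0.2220, 0.2190, 0.2503]
t=5: π = [0.3087, 0.2219, 0.2191, 0.2504]

π = [0.3087, 0.2219, 0.2191, 0.2504]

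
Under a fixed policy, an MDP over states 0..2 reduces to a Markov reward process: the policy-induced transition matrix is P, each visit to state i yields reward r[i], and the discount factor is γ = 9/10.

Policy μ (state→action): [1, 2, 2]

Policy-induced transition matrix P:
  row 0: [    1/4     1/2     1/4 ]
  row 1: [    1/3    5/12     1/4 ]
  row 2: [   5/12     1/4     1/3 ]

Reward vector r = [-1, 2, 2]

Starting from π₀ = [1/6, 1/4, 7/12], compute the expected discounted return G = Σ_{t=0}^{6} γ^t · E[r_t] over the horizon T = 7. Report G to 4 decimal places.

t=0: π = [0.1667, 0.2500, 0.5833], E[r] = 1.5000, γ^t·E[r] = 1.500000, running G = 1.500000
t=1: π = [0.3681, 0.3333, 0.2986], E[r] = 0.8958, γ^t·E[r] = 0.806250, running G = 2.306250
t=2: π = [0.3275, 0.3976, 0.2749], E[r] = 1.0174, γ^t·E[r] = 0.824063, running G = 3.130313
t=3: π = [0.3289, 0.3981, 0.2729], E[r] = 1.0132, γ^t·E[r] = 0.738598, running G = 3.868910
t=4: π = [0.3287, 0.3986, 0.2727], E[r] = 1.0140, γ^t·E[r] = 0.665292, running G = 4.534202
t=5: π = [0.3287, 0.3986, 0.2727], E[r] = 1.0140, γ^t·E[r] = 0.598745, running G = 5.132947
t=6: π = [0.3287, 0.3986, 0.2727], E[r] = 1.0140, γ^t·E[r] = 0.538874, running G = 5.671821

G = 5.6718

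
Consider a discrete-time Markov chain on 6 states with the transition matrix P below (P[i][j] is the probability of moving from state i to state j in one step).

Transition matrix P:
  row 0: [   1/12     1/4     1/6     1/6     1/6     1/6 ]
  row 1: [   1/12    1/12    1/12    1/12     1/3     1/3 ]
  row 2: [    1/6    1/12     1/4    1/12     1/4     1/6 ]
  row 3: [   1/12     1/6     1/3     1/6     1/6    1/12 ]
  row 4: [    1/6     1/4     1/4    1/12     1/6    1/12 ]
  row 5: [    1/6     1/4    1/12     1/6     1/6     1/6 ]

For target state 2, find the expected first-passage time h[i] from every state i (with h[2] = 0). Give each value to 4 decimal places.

First-step conditioning: h[2] = 0; for i ≠ 2, h[i] = 1 + Σ_k P[i][k]·h[k].
  h[0] = 1 + 1/12·h[0] + 1/4·h[1] + 1/6·h[3] + 1/6·h[4] + 1/6·h[5]
  h[1] = 1 + 1/12·h[0] + 1/12·h[1] + 1/12·h[3] + 1/3·h[4] + 1/3·h[5]
  h[3] = 1 + 1/12·h[0] + 1/6·h[1] + 1/6·h[3] + 1/6·h[4] + 1/12·h[5]
  h[4] = 1 + 1/6·h[0] + 1/4·h[1] + 1/12·h[3] + 1/6·h[4] + 1/12·h[5]
  h[5] = 1 + 1/6·h[0] + 1/4·h[1] + 1/6·h[3] + 1/6·h[4] + 1/6·h[5]
Solving the 5×5 linear system over states ≠ 2 gives exactly h = [5544/965, 6018/965, 0, 4542/965, 5127/965, 6006/965] (h[2] = 0 is the target).

h = [5.7451, 6.2363, 0.0000, 4.7067, 5.3130, 6.2238]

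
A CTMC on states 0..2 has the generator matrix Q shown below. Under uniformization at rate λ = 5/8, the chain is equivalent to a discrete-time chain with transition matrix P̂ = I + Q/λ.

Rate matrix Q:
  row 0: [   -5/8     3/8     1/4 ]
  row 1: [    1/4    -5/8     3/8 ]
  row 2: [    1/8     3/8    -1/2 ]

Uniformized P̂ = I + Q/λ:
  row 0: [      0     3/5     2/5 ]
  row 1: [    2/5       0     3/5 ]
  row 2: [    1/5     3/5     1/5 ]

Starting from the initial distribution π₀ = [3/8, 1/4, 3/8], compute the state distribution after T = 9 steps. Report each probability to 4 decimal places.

π = [0.2285, 0.3763, 0.3952]

t=0: π = [0.3750, 0.2500, 0.3750]
t=1: π = [0.1750, 0.4500, 0.3750]
t=2: π = [0.2550, 0.3300, 0.4150]
t=3: π = [0.2150, 0.4020, 0.3830]
t=4: π = [0.2374, 0.3588, 0.4038]
t=5: π = [0.2243, 0.3847, 0.3910]
t=6: π = [0.2321, 0.3692, 0.3987]
t=7: π = [0.2274, 0.3785, 0.3941]
t=8: π = [0.2302, 0.3729, 0.3969]
t=9: π = [0.2285, 0.3763, 0.3952]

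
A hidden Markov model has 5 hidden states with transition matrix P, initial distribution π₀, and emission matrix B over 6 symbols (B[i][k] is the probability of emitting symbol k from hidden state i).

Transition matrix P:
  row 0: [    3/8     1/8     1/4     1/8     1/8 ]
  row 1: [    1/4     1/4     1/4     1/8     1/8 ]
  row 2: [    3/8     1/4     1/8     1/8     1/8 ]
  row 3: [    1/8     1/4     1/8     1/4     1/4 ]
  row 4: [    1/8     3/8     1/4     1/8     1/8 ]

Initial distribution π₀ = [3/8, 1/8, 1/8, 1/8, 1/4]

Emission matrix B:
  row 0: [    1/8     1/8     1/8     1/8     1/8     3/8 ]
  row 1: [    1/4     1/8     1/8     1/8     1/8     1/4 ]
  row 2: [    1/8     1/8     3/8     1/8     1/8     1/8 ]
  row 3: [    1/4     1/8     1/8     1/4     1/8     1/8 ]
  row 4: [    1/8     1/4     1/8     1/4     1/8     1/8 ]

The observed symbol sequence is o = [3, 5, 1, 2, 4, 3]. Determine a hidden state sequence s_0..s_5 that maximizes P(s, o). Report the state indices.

path = [0, 0, 0, 2, 0, 0]

t=0: δ = [4.688e-02, 1.562e-02, 1.562e-02, 3.125e-02, 6.250e-02]  (obs o_0=3)
t=1: δ = [6.592e-03, 5.859e-03, 1.953e-03, 9.766e-04, 9.766e-04]  ψ = [0, 4, 4, 3, 3]  (obs o_1=5)
t=2: δ = [3.090e-04, 1.831e-04, 2.060e-04, 1.030e-04, 2.060e-04]  ψ = [0, 1, 0, 0, 0]  (obs o_2=1)
t=3: δ = [1.448e-05, 9.656e-06, 2.897e-05, 4.828e-06, 4.828e-06]  ψ = [0, 4, 0, 0, 0]  (obs o_3=2)
t=4: δ = [1.358e-06, 9.052e-07, 4.526e-07, 4.526e-07, 4.526e-07]  ψ = [2, 2, 0, 2, 2]  (obs o_4=4)
t=5: δ = [6.365e-08, 2.829e-08, 4.243e-08, 4.243e-08, 4.243e-08]  ψ = [0, 1, 0, 0, 0]  (obs o_5=3)
backtrack: best end state = 0; path = [0, 0, 0, 2, 0, 0]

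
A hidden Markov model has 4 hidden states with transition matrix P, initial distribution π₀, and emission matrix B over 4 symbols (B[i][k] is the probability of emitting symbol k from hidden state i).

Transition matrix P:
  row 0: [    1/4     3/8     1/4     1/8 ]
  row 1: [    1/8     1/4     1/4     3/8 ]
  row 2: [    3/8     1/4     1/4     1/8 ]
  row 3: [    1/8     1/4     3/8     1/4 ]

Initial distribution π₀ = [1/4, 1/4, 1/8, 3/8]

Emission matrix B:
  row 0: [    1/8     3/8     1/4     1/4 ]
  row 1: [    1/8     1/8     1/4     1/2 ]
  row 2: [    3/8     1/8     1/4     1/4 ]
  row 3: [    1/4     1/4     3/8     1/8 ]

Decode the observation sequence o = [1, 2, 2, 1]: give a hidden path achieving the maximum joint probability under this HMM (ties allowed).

path = [3, 3, 2, 0]

t=0: δ = [9.375e-02, 3.125e-02, 1.562e-02, 9.375e-02]  (obs o_0=1)
t=1: δ = [5.859e-03, 8.789e-03, 8.789e-03, 8.789e-03]  ψ = [0, 0, 3, 3]  (obs o_1=2)
t=2: δ = [8.240e-04, 5.493e-04, 8.240e-04, 1.236e-03]  ψ = [2, 0, 3, 1]  (obs o_2=2)
t=3: δ = [1.159e-04, 3.862e-05, 5.794e-05, 7.725e-05]  ψ = [2, 0, 3, 3]  (obs o_3=1)
backtrack: best end state = 0; path = [3, 3, 2, 0]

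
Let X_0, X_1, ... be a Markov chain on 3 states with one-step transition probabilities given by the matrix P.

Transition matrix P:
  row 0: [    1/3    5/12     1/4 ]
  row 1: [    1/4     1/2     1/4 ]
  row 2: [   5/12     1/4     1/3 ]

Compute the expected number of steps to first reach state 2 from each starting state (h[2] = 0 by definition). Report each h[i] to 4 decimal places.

h = [4.0000, 4.0000, 0.0000]

First-step conditioning: h[2] = 0; for i ≠ 2, h[i] = 1 + Σ_k P[i][k]·h[k].
  h[0] = 1 + 1/3·h[0] + 5/12·h[1]
  h[1] = 1 + 1/4·h[0] + 1/2·h[1]
Solving the 2×2 linear system over states ≠ 2 gives exactly h = [4, 4, 0] (h[2] = 0 is the target).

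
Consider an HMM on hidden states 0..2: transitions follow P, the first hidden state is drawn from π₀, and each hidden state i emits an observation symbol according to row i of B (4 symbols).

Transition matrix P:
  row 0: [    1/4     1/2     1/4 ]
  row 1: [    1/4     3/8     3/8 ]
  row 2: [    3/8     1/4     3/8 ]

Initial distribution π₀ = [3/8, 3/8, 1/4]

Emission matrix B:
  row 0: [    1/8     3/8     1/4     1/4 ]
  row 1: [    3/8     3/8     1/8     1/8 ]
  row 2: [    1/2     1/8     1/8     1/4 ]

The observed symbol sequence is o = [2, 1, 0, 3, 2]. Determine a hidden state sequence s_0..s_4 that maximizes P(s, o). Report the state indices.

t=0: δ = [9.375e-02, 4.688e-02, 3.125e-02]  (obs o_0=2)
t=1: δ = [8.789e-03, 1.758e-02, 2.930e-03]  ψ = [0, 0, 0]  (obs o_1=1)
t=2: δ = [5.493e-04, 2.472e-03, 3.296e-03]  ψ = [1, 1, 1]  (obs o_2=0)
t=3: δ = [3.090e-04, 1.159e-04, 3.090e-04]  ψ = [2, 1, 2]  (obs o_3=3)
t=4: δ = [2.897e-05, 1.931e-05, 1.448e-05]  ψ = [2, 0, 2]  (obs o_4=2)
backtrack: best end state = 0; path = [0, 1, 2, 2, 0]

path = [0, 1, 2, 2, 0]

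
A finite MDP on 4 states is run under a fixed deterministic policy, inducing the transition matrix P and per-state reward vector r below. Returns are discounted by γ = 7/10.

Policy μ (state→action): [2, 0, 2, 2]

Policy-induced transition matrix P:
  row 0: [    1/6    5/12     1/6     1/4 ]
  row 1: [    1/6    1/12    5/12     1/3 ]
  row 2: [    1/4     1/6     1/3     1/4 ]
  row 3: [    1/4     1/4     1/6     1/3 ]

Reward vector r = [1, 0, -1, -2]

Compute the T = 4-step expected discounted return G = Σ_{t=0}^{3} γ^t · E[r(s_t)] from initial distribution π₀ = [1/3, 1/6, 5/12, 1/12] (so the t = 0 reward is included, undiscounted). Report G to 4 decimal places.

t=0: π = [0.3333, 0.1667, 0.4167, 0.0833], E[r] = -0.2500, γ^t·E[r] = -0.250000, running G = -0.250000
t=1: π = [0.2083, 0.2431, 0.2778, 0.2708], E[r] = -0.6111, γ^t·E[r] = -0.427778, running G = -0.677778
t=2: π = [0.2124, 0.2211, 0.2737, 0.2928], E[r] = -0.6470, γ^t·E[r] = -0.317025, running G = -0.994803
t=3: π = [0.2139, 0.2257, 0.2676, 0.2928], E[r] = -0.6393, γ^t·E[r] = -0.219288, running G = -1.214091

G = -1.2141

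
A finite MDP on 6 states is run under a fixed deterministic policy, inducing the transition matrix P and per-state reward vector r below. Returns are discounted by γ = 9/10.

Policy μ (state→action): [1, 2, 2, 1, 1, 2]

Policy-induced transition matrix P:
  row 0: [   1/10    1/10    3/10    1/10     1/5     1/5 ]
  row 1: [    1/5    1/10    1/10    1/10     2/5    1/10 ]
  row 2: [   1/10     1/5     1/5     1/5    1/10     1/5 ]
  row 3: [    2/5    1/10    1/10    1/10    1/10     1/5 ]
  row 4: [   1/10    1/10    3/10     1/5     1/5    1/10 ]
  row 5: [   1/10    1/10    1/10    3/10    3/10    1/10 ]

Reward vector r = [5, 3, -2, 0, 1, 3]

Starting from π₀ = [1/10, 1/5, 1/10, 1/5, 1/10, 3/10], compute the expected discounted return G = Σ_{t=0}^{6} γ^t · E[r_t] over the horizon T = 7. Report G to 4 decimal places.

t=0: π = [0.1000, 0.2000, 0.1000, 0.2000, 0.1000, 0.3000], E[r] = 1.9000, γ^t·E[r] = 1.900000, running G = 1.900000
t=1: π = [0.1800, 0.1100, 0.1500, 0.1800, 0.2400, 0.1400], E[r] = 1.5900, γ^t·E[r] = 1.431000, running G = 3.331000
t=2: π = [0.1650, 0.1150, 0.1990, 0.1670, 0.2030, 0.1510], E[r] = 1.4280, γ^t·E[r] = 1.156680, running G = 4.487680
t=3: π = [0.1616, 0.1199, 0.1935, 0.1704, 0.2015, 0.1531], E[r] = 1.4415, γ^t·E[r] = 1.050854, running G = 5.538534
t=4: π = [0.1631, 0.1194, 0.1920, 0.1701, 0.2029, 0.1526], E[r] = 1.4502, γ^t·E[r] = 0.951483, running G = 6.490016
t=5: π = [0.1630, 0.1192, 0.1924, 0.1700, 0.2029, 0.1525], E[r] = 1.4481, γ^t·E[r] = 0.855103, running G = 7.345119
t=6: π = [0.1629, 0.1192, 0.1924, 0.1700, 0.2029, 0.1525], E[r] = 1.4479, γ^t·E[r] = 0.769495, running G = 8.114614

G = 8.1146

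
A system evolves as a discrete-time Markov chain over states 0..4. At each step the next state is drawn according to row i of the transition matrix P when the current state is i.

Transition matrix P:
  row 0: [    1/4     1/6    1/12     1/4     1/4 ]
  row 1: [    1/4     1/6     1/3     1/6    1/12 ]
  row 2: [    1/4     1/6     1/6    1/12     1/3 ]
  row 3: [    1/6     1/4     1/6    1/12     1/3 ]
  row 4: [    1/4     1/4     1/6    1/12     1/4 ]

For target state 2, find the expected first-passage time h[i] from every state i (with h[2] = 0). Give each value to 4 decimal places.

h = [6.0087, 4.6403, 0.0000, 5.4446, 5.4879]

First-step conditioning: h[2] = 0; for i ≠ 2, h[i] = 1 + Σ_k P[i][k]·h[k].
  h[0] = 1 + 1/4·h[0] + 1/6·h[1] + 1/4·h[3] + 1/4·h[4]
  h[1] = 1 + 1/4·h[0] + 1/6·h[1] + 1/6·h[3] + 1/12·h[4]
  h[3] = 1 + 1/6·h[0] + 1/4·h[1] + 1/12·h[3] + 1/3·h[4]
  h[4] = 1 + 1/4·h[0] + 1/4·h[1] + 1/12·h[3] + 1/4·h[4]
Solving the 4×4 linear system over states ≠ 2 gives exactly h = [6231/1037, 4812/1037, 0, 5646/1037, 5691/1037] (h[2] = 0 is the target).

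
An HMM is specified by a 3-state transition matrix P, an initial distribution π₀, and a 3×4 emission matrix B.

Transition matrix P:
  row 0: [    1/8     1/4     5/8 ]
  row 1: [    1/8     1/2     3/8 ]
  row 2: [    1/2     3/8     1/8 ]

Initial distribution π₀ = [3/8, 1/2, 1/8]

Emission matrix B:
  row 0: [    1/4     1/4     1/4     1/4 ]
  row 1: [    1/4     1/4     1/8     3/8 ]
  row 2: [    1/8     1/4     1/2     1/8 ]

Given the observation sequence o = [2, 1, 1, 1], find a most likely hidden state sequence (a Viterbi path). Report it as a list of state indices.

t=0: δ = [9.375e-02, 6.250e-02, 6.250e-02]  (obs o_0=2)
t=1: δ = [7.812e-03, 7.812e-03, 1.465e-02]  ψ = [2, 1, 0]  (obs o_1=1)
t=2: δ = [1.831e-03, 1.373e-03, 1.221e-03]  ψ = [2, 2, 0]  (obs o_2=1)
t=3: δ = [1.526e-04, 1.717e-04, 2.861e-04]  ψ = [2, 1, 0]  (obs o_3=1)
backtrack: best end state = 2; path = [0, 2, 0, 2]

path = [0, 2, 0, 2]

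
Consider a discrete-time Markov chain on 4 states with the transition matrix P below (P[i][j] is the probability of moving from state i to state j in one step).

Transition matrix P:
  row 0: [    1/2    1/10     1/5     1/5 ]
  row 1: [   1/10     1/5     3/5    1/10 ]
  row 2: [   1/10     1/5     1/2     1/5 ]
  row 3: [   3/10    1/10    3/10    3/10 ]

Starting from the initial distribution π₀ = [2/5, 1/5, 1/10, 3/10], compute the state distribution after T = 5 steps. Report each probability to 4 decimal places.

π = [0.2375, 0.1554, 0.4020, 0.2051]

t=0: π = [0.4000, 0.2000, 0.1000, 0.3000]
t=1: π = [0.3200, 0.1300, 0.3400, 0.2100]
t=2: π = [0.2700, 0.1470, 0.3750, 0.2080]
t=3: π = [0.2496, 0.1522, 0.3921, 0.2061]
t=4: π = [0.2411, 0.1544, 0.3991, 0.2054]
t=5: π = [0.2375, 0.1554, 0.4020, 0.2051]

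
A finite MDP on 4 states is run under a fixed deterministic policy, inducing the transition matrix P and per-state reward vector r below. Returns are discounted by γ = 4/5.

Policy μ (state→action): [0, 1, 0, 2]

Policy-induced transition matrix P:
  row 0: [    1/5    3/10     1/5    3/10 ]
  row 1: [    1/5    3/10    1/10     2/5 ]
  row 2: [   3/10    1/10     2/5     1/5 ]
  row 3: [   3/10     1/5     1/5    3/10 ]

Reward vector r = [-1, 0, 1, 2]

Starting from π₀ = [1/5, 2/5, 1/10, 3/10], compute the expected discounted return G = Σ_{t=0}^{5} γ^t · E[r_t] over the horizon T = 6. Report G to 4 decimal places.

G = 2.0605

t=0: π = [0.2000, 0.4000, 0.1000, 0.3000], E[r] = 0.5000, γ^t·E[r] = 0.500000, running G = 0.500000
t=1: π = [0.2400, 0.2500, 0.1800, 0.3300], E[r] = 0.6000, γ^t·E[r] = 0.480000, running G = 0.980000
t=2: π = [0.2510, 0.2310, 0.2110, 0.3070], E[r] = 0.5740, γ^t·E[r] = 0.367360, running G = 1.347360
t=3: π = [0.2518, 0.2271, 0.2191, 0.3020], E[r] = 0.5713, γ^t·E[r] = 0.292506, running G = 1.639866
t=4: π = [0.2521, 0.2260, 0.2211, 0.3008], E[r] = 0.5706, γ^t·E[r] = 0.233718, running G = 1.873583
t=5: π = [0.2522, 0.2257, 0.2216, 0.3005], E[r] = 0.5704, γ^t·E[r] = 0.186911, running G = 2.060494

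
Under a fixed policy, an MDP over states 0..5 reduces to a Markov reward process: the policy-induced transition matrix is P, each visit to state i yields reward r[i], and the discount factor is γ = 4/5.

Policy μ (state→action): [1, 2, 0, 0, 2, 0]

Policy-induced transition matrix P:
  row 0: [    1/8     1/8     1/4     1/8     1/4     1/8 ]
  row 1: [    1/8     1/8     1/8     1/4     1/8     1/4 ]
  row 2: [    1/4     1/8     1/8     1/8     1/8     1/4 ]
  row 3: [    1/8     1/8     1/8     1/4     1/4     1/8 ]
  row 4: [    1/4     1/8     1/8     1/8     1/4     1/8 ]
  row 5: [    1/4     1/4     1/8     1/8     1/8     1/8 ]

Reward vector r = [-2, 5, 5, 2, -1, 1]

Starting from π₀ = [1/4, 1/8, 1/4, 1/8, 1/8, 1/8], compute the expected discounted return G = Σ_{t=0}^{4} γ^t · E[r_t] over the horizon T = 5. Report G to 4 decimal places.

t=0: π = [0.2500, 0.1250, 0.2500, 0.1250, 0.1250, 0.1250], E[r] = 1.6250, γ^t·E[r] = 1.625000, running G = 1.625000
t=1: π = [0.1875, 0.1406, 0.1563, 0.1563, 0.1875, 0.1719], E[r] = 1.4063, γ^t·E[r] = 1.125000, running G = 2.750000
t=2: π = [0.1895, 0.1465, 0.1484, 0.1621, 0.1914, 0.1621], E[r] = 1.3906, γ^t·E[r] = 0.890000, running G = 3.640000
t=3: π = [0.1877, 0.1453, 0.1487, 0.1636, 0.1929, 0.1619], E[r] = 1.3904, γ^t·E[r] = 0.711875, running G = 4.351875
t=4: π = [0.1879, 0.1452, 0.1485, 0.1636, 0.1930, 0.1617], E[r] = 1.3886, γ^t·E[r] = 0.568763, running G = 4.920638

G = 4.9206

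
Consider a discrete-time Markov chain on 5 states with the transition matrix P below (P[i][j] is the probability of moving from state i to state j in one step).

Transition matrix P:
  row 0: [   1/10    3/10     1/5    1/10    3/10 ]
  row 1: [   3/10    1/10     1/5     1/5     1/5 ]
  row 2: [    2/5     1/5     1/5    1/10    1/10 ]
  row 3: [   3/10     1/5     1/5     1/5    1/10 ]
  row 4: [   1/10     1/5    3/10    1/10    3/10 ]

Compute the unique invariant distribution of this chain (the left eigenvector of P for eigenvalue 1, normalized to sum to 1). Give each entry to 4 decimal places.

Balance equations π_j = Σ_i π_i·P[i][j]:
  π_0 = 1/10·π_0 + 3/10·π_1 + 2/5·π_2 + 3/10·π_3 + 1/10·π_4
  π_1 = 3/10·π_0 + 1/10·π_1 + 1/5·π_2 + 1/5·π_3 + 1/5·π_4
  π_2 = 1/5·π_0 + 1/5·π_1 + 1/5·π_2 + 1/5·π_3 + 3/10·π_4
  π_3 = 1/10·π_0 + 1/5·π_1 + 1/10·π_2 + 1/5·π_3 + 1/10·π_4
  normalize: π_0 + π_1 + π_2 + π_3 + π_4 = 1
Solving the linear system gives exactly π = [367/1571, 319/1571, 347/1571, 210/1571, 328/1571].

π = [0.2336, 0.2031, 0.2209, 0.1337, 0.2088]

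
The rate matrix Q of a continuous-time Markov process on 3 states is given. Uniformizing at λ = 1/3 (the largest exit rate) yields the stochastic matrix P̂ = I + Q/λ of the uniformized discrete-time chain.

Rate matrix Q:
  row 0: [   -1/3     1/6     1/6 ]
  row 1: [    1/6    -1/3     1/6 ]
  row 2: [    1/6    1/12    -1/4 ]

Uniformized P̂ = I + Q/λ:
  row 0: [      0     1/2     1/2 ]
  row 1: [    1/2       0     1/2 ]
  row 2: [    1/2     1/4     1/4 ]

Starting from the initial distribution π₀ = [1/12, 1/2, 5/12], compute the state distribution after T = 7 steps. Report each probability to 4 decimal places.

t=0: π = [0.0833, 0.5000, 0.4167]
t=1: π = [0.4583, 0.1458, 0.3958]
t=2: π = [0.2708, 0.3281, 0.4010]
t=3: π = [0.3646, 0.2357, 0.3997]
t=4: π = [0.3177, 0.2822, 0.4001]
t=5: π = [0.3411, 0.2589, 0.4000]
t=6: π = [0.3294, 0.2706, 0.4000]
t=7: π = [0.3353, 0.2647, 0.4000]

π = [0.3353, 0.2647, 0.4000]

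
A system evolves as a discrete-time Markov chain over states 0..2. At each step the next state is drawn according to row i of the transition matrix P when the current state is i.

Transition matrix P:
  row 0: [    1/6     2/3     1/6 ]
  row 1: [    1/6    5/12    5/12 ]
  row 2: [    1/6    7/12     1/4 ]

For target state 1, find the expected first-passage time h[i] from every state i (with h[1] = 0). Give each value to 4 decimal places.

h = [1.5349, 0.0000, 1.6744]

First-step conditioning: h[1] = 0; for i ≠ 1, h[i] = 1 + Σ_k P[i][k]·h[k].
  h[0] = 1 + 1/6·h[0] + 1/6·h[2]
  h[2] = 1 + 1/6·h[0] + 1/4·h[2]
Solving the 2×2 linear system over states ≠ 1 gives exactly h = [66/43, 0, 72/43] (h[1] = 0 is the target).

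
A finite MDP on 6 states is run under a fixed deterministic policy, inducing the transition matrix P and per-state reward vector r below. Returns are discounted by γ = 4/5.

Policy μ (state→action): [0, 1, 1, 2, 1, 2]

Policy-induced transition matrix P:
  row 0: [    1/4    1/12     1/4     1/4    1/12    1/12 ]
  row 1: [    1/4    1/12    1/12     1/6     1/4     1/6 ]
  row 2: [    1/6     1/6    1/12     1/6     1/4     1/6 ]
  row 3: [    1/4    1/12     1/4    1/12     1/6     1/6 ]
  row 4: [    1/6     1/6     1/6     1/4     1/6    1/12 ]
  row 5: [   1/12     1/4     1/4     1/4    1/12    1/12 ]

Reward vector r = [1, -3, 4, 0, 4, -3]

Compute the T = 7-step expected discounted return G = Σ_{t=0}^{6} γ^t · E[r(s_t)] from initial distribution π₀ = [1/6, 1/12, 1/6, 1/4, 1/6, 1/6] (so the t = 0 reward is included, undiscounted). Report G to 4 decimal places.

t=0: π = [0.1667, 0.0833, 0.1667, 0.2500, 0.1667, 0.1667], E[r] = 0.7500, γ^t·E[r] = 0.750000, running G = 0.750000
t=1: π = [0.1944, 0.1389, 0.1944, 0.1875, 0.1597, 0.1250], E[r] = 0.8194, γ^t·E[r] = 0.655556, running G = 1.405556
t=2: π = [0.1997, 0.1337, 0.1811, 0.1910, 0.1678, 0.1267], E[r] = 0.8142, γ^t·E[r] = 0.521111, running G = 1.926667
t=3: π = [0.1998, 0.1335, 0.1835, 0.1919, 0.1657, 0.1255], E[r] = 0.8197, γ^t·E[r] = 0.419704, running G = 2.346370
t=4: π = [0.2000, 0.1334, 0.1833, 0.1916, 0.1660, 0.1258], E[r] = 0.8200, γ^t·E[r] = 0.335867, running G = 2.682237
t=5: π = [0.1999, 0.1334, 0.1834, 0.1917, 0.1659, 0.1257], E[r] = 0.8198, γ^t·E[r] = 0.268648, running G = 2.950885
t=6: π = [0.1999, 0.1334, 0.1834, 0.1917, 0.1659, 0.1257], E[r] = 0.8199, γ^t·E[r] = 0.214927, running G = 3.165812

G = 3.1658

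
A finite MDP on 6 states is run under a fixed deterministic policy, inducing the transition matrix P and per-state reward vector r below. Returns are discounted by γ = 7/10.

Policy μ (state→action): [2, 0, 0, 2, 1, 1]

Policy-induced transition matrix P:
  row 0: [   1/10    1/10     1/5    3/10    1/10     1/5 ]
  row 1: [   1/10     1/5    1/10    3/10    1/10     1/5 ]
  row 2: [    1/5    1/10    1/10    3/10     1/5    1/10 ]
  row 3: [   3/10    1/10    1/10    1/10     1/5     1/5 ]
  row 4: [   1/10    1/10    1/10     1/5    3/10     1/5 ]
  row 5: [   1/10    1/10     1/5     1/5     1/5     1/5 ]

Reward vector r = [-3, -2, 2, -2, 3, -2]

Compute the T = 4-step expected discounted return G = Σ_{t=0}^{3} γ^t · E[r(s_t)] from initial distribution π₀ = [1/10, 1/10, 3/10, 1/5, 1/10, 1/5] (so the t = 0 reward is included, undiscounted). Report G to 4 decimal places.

t=0: π = [0.1000, 0.1000, 0.3000, 0.2000, 0.1000, 0.2000], E[r] = -0.4000, γ^t·E[r] = -0.400000, running G = -0.400000
t=1: π = [0.1700, 0.1100, 0.1300, 0.2300, 0.1900, 0.1700], E[r] = -0.7000, γ^t·E[r] = -0.490000, running G = -0.890000
t=2: π = [0.1590, 0.1110, 0.1340, 0.2180, 0.1910, 0.1870], E[r] = -0.6680, γ^t·E[r] = -0.327320, running G = -1.217320
t=3: π = [0.1570, 0.1111, 0.1346, 0.2186, 0.1921, 0.1866], E[r] = -0.6581, γ^t·E[r] = -0.225728, running G = -1.443048

G = -1.4430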